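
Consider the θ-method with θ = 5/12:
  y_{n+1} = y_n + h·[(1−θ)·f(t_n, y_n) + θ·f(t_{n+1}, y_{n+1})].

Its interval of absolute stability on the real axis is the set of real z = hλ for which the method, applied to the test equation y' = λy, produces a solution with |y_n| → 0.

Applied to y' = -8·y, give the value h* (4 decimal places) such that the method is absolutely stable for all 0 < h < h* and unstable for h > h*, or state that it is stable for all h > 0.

(-12.0000,0); λ=-8 ⇒ h* = (12)/8 = 1.5000.

With y'=λy (z=hλ):
  y_{n+1} = y_n + z·[7/12·y_n + 5/12·y_{n+1}] ⇒ (1 − 5/12z)y_{n+1} = (1 + 7/12z)y_n
  Hence R(z) = (1 + 7/12z)/(1 − 5/12z).

Solve |R(x)|<1 on ℝ⁻.
x=-1.29: |R|=0.1610
R=−1: 1+7/12x = −1+5/12x ⇒ -1/6x=2 ⇒ x=2/(-1/6)=-12.0000
Confirm numerically:
  x=-9.584: |R|=0.91936 <1
  x=-8.957: |R|=0.89282 <1
  x=-6.901: |R|=0.78071 <1
  x=-6.145: |R|=0.72592 <1
  x=-12.519: |R|=1.01392 >1
  x=-12.418: |R|=1.01128 >1
Stable set (-12.0000, 0).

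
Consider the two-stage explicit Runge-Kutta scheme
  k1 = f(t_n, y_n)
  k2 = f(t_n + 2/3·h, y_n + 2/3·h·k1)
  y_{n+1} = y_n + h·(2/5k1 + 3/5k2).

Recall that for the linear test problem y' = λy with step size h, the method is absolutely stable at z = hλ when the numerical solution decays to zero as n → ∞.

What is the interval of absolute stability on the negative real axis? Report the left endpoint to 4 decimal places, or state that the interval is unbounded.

Test eqn y'=λy, z=hλ:
  k1=λy_n ⇒ h·k1=z·y_n;  k2=λ(1+2/3z)y_n ⇒ h·k2=z(1+2/3z)y_n
  y_{n+1}/y_n = 1 + 2/5z + 3/5z(1+2/3z) = 1 + z + 2/5z²
  ⇒ R(z) = 1 + z + 2/5z².

Solve |R(x)|<1 on ℝ⁻.
x=-0.51: |R|=0.5940
R=1: x+2/5x²=0 ⇒ x=−5/2=-2.5000; min R=1−1/(4·2/5)=0.3750>−1
Confirm numerically:
  x=-2.150: |R|=0.69900 <1
  x=-1.602: |R|=0.42456 <1
  x=-1.589: |R|=0.42097 <1
  x=-1.344: |R|=0.37853 <1
  x=-3.026: |R|=1.63667 >1
  x=-2.830: |R|=1.37356 >1
  x=-2.545: |R|=1.04581 >1
Interval (-2.5000, 0).

(-2.5000, 0).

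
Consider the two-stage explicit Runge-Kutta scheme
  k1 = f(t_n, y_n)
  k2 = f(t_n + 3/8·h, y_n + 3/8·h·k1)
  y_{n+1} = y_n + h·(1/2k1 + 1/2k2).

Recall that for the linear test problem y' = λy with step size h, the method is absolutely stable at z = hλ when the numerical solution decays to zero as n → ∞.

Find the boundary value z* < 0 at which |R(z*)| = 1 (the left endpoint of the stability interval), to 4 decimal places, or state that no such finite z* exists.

With y'=λy (z=hλ):
  k1=λy_n ⇒ h·k1=z·y_n;  k2=λ(1+3/8z)y_n ⇒ h·k2=z(1+3/8z)y_n
  y_{n+1}/y_n = 1 + 1/2z + 1/2z(1+3/8z) = 1 + z + 3/16z²
  Hence R(z) = 1 + z + 3/16z².

Find x<0 with |R(x)|<1.
x=-0.42: |R|=0.6131
R=1: x+3/16x²=0 ⇒ x=−16/3=-5.3333; min R=1−1/(4·3/16)=-0.3333>−1
Confirm numerically:
  x=-4.921: |R|=0.61955 <1
  x=-3.212: |R|=0.27757 <1
  x=-2.839: |R|=0.32776 <1
  x=-2.596: |R|=0.33240 <1
  x=-5.825: |R|=1.53699 >1
  x=-5.481: |R|=1.15176 >1
Stable set (-5.3333, 0).

left endpoint -5.3333.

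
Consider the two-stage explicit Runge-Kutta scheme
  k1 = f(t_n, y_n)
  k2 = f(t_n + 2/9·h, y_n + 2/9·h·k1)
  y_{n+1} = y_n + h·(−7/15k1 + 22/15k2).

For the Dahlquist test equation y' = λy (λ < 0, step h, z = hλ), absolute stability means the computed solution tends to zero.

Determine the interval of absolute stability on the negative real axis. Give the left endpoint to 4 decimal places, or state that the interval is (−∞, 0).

Set f=λy, z=hλ:
  k1=λy_n ⇒ h·k1=z·y_n;  k2=λ(1+2/9z)y_n ⇒ h·k2=z(1+2/9z)y_n
  y_{n+1}/y_n = 1 − 7/15z + 22/15z(1+2/9z) = 1 + z + 44/135z²
  so R(z) = 1 + z + 44/135z².

Find x<0 with |R(x)|<1.
x=-1.69: |R|=0.2409
R=1: x+44/135x²=0 ⇒ x=−135/44=-3.0682; min R=1−1/(4·44/135)=0.2330>−1
Confirm numerically:
  x=-2.812: |R|=0.76521 <1
  x=-1.855: |R|=0.26652 <1
  x=-1.481: |R|=0.23387 <1
  x=-3.463: |R|=1.44562 >1
  x=-3.128: |R|=1.06098 >1
Interval (-3.0682, 0).

z∈(-3.0682,0).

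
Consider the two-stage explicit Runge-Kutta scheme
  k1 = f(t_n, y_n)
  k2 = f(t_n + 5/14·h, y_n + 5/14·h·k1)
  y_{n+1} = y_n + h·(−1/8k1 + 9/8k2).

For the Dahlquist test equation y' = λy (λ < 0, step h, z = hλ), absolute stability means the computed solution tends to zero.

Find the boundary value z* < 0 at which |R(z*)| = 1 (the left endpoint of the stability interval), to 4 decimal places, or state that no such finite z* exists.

z* = -2.4889.

Set f=λy, z=hλ:
  k1=λy_n ⇒ h·k1=z·y_n;  k2=λ(1+5/14z)y_n ⇒ h·k2=z(1+5/14z)y_n
  y_{n+1}/y_n = 1 − 1/8z + 9/8z(1+5/14z) = 1 + z + 45/112z²
  Hence R(z) = 1 + z + 45/112z².

Solve |R(x)|<1 on ℝ⁻.
x=-1.57: |R|=0.4204
R=1: x+45/112x²=0 ⇒ x=−112/45=-2.4889; min R=1−1/(4·45/112)=0.3778>−1
Confirm numerically:
  x=-2.090: |R|=0.66504 <1
  x=-1.546: |R|=0.41431 <1
  x=-1.480: |R|=0.40007 <1
  x=-1.120: |R|=0.38400 <1
  x=-2.960: |R|=1.56029 >1
  x=-2.873: |R|=1.44339 >1
Interval (-2.4889, 0).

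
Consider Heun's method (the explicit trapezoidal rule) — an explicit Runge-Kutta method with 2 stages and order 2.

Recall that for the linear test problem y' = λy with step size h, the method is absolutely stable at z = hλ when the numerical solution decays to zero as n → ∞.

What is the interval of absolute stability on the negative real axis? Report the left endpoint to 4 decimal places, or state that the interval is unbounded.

Set f=λy, z=hλ:
  order 2, 2-stage ⇒ R(z)=1+z+z^2/2
  (e.g. R(-0.43)=0.66245, |R|=0.66245)

Boundary: |R(x)|=1, x<0.
x=-0.43: |R|=0.6624
|R(-2.15)|=1.1612 |R(-1.13)|=0.5085 |R(-0.87)|=0.5085
Bisect:
  x_lo=-2.3406 |R|=1.3986  x_hi=-0.2553 |R|=0.7773
  mid=-1.29793 |R|=0.54438 →hi
  mid=-1.81927 |R|=0.83560 →hi
  mid=-2.07994 |R|=1.08313 →lo
  mid=-1.94960 |R|=0.95087 →hi
  mid=-2.01477 |R|=1.01488 →lo
  mid=-1.98218 |R|=0.98234 →hi
  mid=-1.99848 |R|=0.99848 →hi
  mid=-2.00662 |R|=1.00664 →lo
  ...
  [-2.00000,-1.99988] ⇒ x*=-2.0000
Interval (-2.0000, 0).

(-2.0000, 0).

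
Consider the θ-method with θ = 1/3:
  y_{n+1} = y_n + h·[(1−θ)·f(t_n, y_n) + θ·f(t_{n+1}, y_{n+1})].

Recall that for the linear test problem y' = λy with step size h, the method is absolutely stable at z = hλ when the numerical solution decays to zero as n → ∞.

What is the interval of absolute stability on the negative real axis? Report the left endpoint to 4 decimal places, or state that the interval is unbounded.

(-6.0000, 0).

On y'=λy, z=hλ:
  y_{n+1} = y_n + z·[2/3·y_n + 1/3·y_{n+1}] ⇒ (1 − 1/3z)y_{n+1} = (1 + 2/3z)y_n
  ⇒ R(z) = (1 + 2/3z)/(1 − 1/3z).

Need |R(x)|<1, x<0.
x=-0.63: |R|=0.4793
R=−1: 1+2/3x = −1+1/3x ⇒ -1/3x=2 ⇒ x=2/(-1/3)=-6.0000
Confirm numerically:
  x=-5.623: |R|=0.95628 <1
  x=-5.332: |R|=0.91983 <1
  x=-5.260: |R|=0.91041 <1
  x=-3.833: |R|=0.68286 <1
  x=-6.569: |R|=1.05946 >1
  x=-6.450: |R|=1.04762 >1
  x=-6.431: |R|=1.04570 >1
So |R|<1 on (-6.0000, 0).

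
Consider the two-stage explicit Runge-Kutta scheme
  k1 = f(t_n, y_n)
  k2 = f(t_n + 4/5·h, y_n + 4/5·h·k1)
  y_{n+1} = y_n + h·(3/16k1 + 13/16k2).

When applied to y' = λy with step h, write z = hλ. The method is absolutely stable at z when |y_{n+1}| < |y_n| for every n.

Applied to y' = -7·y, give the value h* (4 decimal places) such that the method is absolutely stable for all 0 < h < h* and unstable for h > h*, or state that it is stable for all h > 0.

On y'=λy, z=hλ:
  k1=λy_n ⇒ h·k1=z·y_n;  k2=λ(1+4/5z)y_n ⇒ h·k2=z(1+4/5z)y_n
  y_{n+1}/y_n = 1 + 3/16z + 13/16z(1+4/5z) = 1 + z + 13/20z²
  Hence R(z) = 1 + z + 13/20z².

Solve |R(x)|<1 on ℝ⁻.
x=-1.45: |R|=0.9166
R=1: x+13/20x²=0 ⇒ x=−20/13=-1.5385; min R=1−1/(4·13/20)=0.6154>−1
Confirm numerically:
  x=-1.212: |R|=0.74281 <1
  x=-1.164: |R|=0.71668 <1
  x=-1.087: |R|=0.68102 <1
  x=-2.057: |R|=1.69331 >1
  x=-1.961: |R|=1.53859 >1
Interval (-1.5385, 0).

(-1.5385,0); λ=-7 ⇒ h* = (20/13)/7 = 0.2198.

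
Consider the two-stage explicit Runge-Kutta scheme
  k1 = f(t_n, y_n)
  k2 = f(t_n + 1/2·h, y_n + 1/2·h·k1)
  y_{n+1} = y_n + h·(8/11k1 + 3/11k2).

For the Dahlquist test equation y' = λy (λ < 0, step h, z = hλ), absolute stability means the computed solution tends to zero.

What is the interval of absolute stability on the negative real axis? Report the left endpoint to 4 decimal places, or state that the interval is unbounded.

Test eqn y'=λy, z=hλ:
  k1=λy_n ⇒ h·k1=z·y_n;  k2=λ(1+1/2z)y_n ⇒ h·k2=z(1+1/2z)y_n
  y_{n+1}/y_n = 1 + 8/11z + 3/11z(1+1/2z) = 1 + z + 3/22z²
  Hence R(z) = 1 + z + 3/22z².

Boundary: |R(x)|=1, x<0.
x=-0.82: |R|=0.2717
R=1: x+3/22x²=0 ⇒ x=−22/3=-7.3333; min R=1−1/(4·3/22)=-0.8333>−1
Confirm numerically:
  x=-6.482: |R|=0.24750 <1
  x=-4.894: |R|=0.62792 <1
  x=-3.962: |R|=0.82144 <1
  x=-7.822: |R|=1.52123 >1
  x=-7.746: |R|=1.43589 >1
So |R|<1 on (-7.3333, 0).

z∈(-7.3333,0).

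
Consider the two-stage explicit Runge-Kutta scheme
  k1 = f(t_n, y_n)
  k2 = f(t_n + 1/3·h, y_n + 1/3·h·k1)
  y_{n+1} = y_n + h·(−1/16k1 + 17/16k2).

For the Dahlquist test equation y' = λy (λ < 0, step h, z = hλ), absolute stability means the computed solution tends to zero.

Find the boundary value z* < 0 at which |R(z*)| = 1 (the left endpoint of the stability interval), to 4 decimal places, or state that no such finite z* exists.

On y'=λy, z=hλ:
  k1=λy_n ⇒ h·k1=z·y_n;  k2=λ(1+1/3z)y_n ⇒ h·k2=z(1+1/3z)y_n
  y_{n+1}/y_n = 1 − 1/16z + 17/16z(1+1/3z) = 1 + z + 17/48z²
  ⇒ R(z) = 1 + z + 17/48z².

Solve |R(x)|<1 on ℝ⁻.
x=-0.61: |R|=0.5218
R=1: x+17/48x²=0 ⇒ x=−48/17=-2.8235; min R=1−1/(4·17/48)=0.2941>−1
Confirm numerically:
  x=-2.717: |R|=0.89749 <1
  x=-2.223: |R|=0.52720 <1
  x=-1.579: |R|=0.30402 <1
  x=-3.401: |R|=1.69558 >1
  x=-3.356: |R|=1.63289 >1
  x=-3.157: |R|=1.37285 >1
Stable set (-2.8235, 0).

left endpoint -2.8235.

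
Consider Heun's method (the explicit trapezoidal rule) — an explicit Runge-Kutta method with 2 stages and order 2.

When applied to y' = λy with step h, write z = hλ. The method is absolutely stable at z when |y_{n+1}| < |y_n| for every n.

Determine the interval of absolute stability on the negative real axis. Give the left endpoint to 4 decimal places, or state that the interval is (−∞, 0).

Test eqn y'=λy, z=hλ:
  order 2, 2-stage ⇒ R(z)=1+z+z^2/2
  (e.g. R(-0.35)=0.71125, |R|=0.71125)

Boundary: |R(x)|=1, x<0.
x=-0.35: |R|=0.7113
|R(-2.22)|=1.2442 |R(-1.08)|=0.5032 |R(-0.87)|=0.5085
Bisect:
  x_lo=-2.5467 |R|=1.6961  x_hi=-0.0762 |R|=0.9267
  mid=-1.31142 |R|=0.54849 →hi
  mid=-1.92904 |R|=0.93156 →hi
  mid=-2.23786 |R|=1.26614 →lo
  mid=-2.08345 |R|=1.08693 →lo
  mid=-2.00625 |R|=1.00627 →lo
  mid=-1.96764 |R|=0.96817 →hi
  mid=-1.98695 |R|=0.98703 →hi
  mid=-1.99660 |R|=0.99660 →hi
  ...
  [-2.00006,-1.99991] ⇒ x*=-2.0000
So |R|<1 on (-2.0000, 0).

z∈(-2.0000,0).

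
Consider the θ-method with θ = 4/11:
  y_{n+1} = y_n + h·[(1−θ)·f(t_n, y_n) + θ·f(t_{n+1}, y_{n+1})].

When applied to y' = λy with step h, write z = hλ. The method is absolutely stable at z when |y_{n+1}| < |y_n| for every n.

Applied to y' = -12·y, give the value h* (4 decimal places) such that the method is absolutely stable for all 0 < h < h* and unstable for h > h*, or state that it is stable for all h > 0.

(-7.3333,0); λ=-12 ⇒ h* = (22/3)/12 = 0.6111.

On y'=λy, z=hλ:
  y_{n+1} = y_n + z·[7/11·y_n + 4/11·y_{n+1}] ⇒ (1 − 4/11z)y_{n+1} = (1 + 7/11z)y_n
  ⇒ R(z) = (1 + 7/11z)/(1 − 4/11z).

Solve |R(x)|<1 on ℝ⁻.
x=-1.1: |R|=0.2143
R=−1: 1+7/11x = −1+4/11x ⇒ -3/11x=2 ⇒ x=2/(-3/11)=-7.3333
Confirm numerically:
  x=-5.971: |R|=0.88284 <1
  x=-5.135: |R|=0.79090 <1
  x=-4.378: |R|=0.68904 <1
  x=-4.252: |R|=0.66995 <1
  x=-7.810: |R|=1.03385 >1
  x=-7.750: |R|=1.02976 >1
Stable set (-7.3333, 0).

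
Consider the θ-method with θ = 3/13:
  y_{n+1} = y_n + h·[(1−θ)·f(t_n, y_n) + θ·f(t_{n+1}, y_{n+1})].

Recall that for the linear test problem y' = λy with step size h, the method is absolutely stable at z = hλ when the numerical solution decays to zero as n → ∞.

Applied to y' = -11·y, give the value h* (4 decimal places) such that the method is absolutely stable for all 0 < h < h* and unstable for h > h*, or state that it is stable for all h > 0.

With y'=λy (z=hλ):
  y_{n+1} = y_n + z·[10/13·y_n + 3/13·y_{n+1}] ⇒ (1 − 3/13z)y_{n+1} = (1 + 10/13z)y_n
  so R(z) = (1 + 10/13z)/(1 − 3/13z).

Need |R(x)|<1, x<0.
x=-0.62: |R|=0.4576
R=−1: 1+10/13x = −1+3/13x ⇒ -7/13x=2 ⇒ x=2/(-7/13)=-3.7143
Confirm numerically:
  x=-3.239: |R|=0.85355 <1
  x=-3.023: |R|=0.78073 <1
  x=-2.430: |R|=0.55692 <1
  x=-4.085: |R|=1.10275 >1
  x=-4.015: |R|=1.08405 >1
  x=-3.817: |R|=1.02941 >1
Interval (-3.7143, 0).

(-3.7143,0); λ=-11 ⇒ h* = (26/7)/11 = 0.3377.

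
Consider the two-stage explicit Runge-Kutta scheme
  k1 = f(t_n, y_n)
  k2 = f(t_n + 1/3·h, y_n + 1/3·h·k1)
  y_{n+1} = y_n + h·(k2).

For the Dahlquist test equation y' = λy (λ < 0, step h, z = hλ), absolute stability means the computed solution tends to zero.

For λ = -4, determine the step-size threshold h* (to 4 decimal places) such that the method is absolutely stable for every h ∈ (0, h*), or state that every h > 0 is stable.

Test eqn y'=λy, z=hλ:
  k1=λy_n ⇒ h·k1=z·y_n;  k2=λ(1+1/3z)y_n ⇒ h·k2=z(1+1/3z)y_n
  y_{n+1}/y_n = 1 + z(1+1/3z) = 1 + z + 1/3z²
  Hence R(z) = 1 + z + 1/3z².

Boundary: |R(x)|=1, x<0.
x=-1.4: |R|=0.2533
R=1: x+1/3x²=0 ⇒ x=−3=-3.0000; min R=1−1/(4·1/3)=0.2500>−1
Confirm numerically:
  x=-2.976: |R|=0.97619 <1
  x=-1.911: |R|=0.30631 <1
  x=-1.901: |R|=0.30360 <1
  x=-1.828: |R|=0.28586 <1
  x=-3.192: |R|=1.20429 >1
  x=-3.146: |R|=1.15311 >1
So |R|<1 on (-3.0000, 0).

(-3.0000,0); λ=-4 ⇒ h* = (3)/4 = 0.7500.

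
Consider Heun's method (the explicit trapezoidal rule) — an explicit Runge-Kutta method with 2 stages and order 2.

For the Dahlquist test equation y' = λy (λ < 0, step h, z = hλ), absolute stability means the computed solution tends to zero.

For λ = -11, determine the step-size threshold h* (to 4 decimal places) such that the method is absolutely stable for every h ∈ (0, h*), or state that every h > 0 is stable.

(-2.0000,0); λ=-11 ⇒ h* = 0.1818.

Set f=λy, z=hλ:
  order 2, 2-stage ⇒ R(z)=1+z+z^2/2
  (e.g. R(-0.48)=0.63520, |R|=0.63520)

Solve |R(x)|<1 on ℝ⁻.
x=-0.48: |R|=0.6352
|R(-1.37)|=0.5685 |R(-1.16)|=0.5128 |R(-0.98)|=0.5002
Bisect:
  x_lo=-2.6563 |R|=1.8716  x_hi=-0.3594 |R|=0.7052
  mid=-1.50783 |R|=0.62895 →hi
  mid=-2.08206 |R|=1.08543 →lo
  mid=-1.79495 |R|=0.81597 →hi
  mid=-1.93850 |R|=0.94040 →hi
  mid=-2.01028 |R|=1.01034 →lo
  mid=-1.97439 |R|=0.97472 →hi
  mid=-1.99234 |R|=0.99237 →hi
  mid=-2.00131 |R|=1.00131 →lo
  mid=-1.99682 |R|=0.99683 →hi
  ...
  [-2.00005,-1.99991] ⇒ x*=-2.0000
So |R|<1 on (-2.0000, 0).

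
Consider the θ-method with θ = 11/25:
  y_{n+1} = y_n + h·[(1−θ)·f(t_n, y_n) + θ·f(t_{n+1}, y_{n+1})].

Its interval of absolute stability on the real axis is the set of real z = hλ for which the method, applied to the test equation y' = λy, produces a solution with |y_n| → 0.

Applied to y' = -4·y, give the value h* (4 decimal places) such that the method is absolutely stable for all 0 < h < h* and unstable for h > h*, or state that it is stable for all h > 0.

Test eqn y'=λy, z=hλ:
  y_{n+1} = y_n + z·[14/25·y_n + 11/25·y_{n+1}] ⇒ (1 − 11/25z)y_{n+1} = (1 + 14/25z)y_n
  so R(z) = (1 + 14/25z)/(1 − 11/25z).

Need |R(x)|<1, x<0.
x=-1.54: |R|=0.0820
R=−1: 1+14/25x = −1+11/25x ⇒ -3/25x=2 ⇒ x=2/(-3/25)=-16.6667
Confirm numerically:
  x=-12.469: |R|=0.92234 <1
  x=-9.533: |R|=0.83520 <1
  x=-9.236: |R|=0.82391 <1
  x=-8.562: |R|=0.79599 <1
  x=-17.122: |R|=1.00640 >1
  x=-16.950: |R|=1.00402 >1
Stable set (-16.6667, 0).

(-16.6667,0); λ=-4 ⇒ h* = (50/3)/4 = 4.1667.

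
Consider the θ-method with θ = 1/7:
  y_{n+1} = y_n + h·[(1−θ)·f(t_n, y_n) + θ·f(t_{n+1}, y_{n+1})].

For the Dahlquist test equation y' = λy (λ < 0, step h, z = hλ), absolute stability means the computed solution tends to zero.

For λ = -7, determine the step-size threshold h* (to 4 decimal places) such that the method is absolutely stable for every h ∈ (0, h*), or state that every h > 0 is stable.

With y'=λy (z=hλ):
  y_{n+1} = y_n + z·[6/7·y_n + 1/7·y_{n+1}] ⇒ (1 − 1/7z)y_{n+1} = (1 + 6/7z)y_n
  so R(z) = (1 + 6/7z)/(1 − 1/7z).

Solve |R(x)|<1 on ℝ⁻.
x=-0.74: |R|=0.3307
R=−1: 1+6/7x = −1+1/7x ⇒ -5/7x=2 ⇒ x=2/(-5/7)=-2.8000
Confirm numerically:
  x=-2.258: |R|=0.70728 <1
  x=-1.321: |R|=0.11128 <1
  x=-1.261: |R|=0.06851 <1
  x=-3.356: |R|=1.26844 >1
  x=-3.216: |R|=1.20360 >1
  x=-3.208: |R|=1.19984 >1
Interval (-2.8000, 0).

(-2.8000,0); λ=-7 ⇒ h* = (14/5)/7 = 0.4000.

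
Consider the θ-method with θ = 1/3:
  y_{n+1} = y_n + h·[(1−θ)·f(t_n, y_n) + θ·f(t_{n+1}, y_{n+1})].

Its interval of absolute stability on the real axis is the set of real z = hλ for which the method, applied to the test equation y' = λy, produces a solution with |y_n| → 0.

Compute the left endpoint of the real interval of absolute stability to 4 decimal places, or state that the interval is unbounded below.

z* = -6.0000.

On y'=λy, z=hλ:
  y_{n+1} = y_n + z·[2/3·y_n + 1/3·y_{n+1}] ⇒ (1 − 1/3z)y_{n+1} = (1 + 2/3z)y_n
  ⇒ R(z) = (1 + 2/3z)/(1 − 1/3z).

Boundary: |R(x)|=1, x<0.
x=-1.24: |R|=0.1226
R=−1: 1+2/3x = −1+1/3x ⇒ -1/3x=2 ⇒ x=2/(-1/3)=-6.0000
Confirm numerically:
  x=-5.618: |R|=0.95567 <1
  x=-3.553: |R|=0.62658 <1
  x=-2.486: |R|=0.35946 <1
  x=-6.436: |R|=1.04621 >1
  x=-6.115: |R|=1.01262 >1
  x=-6.071: |R|=1.00783 >1
So |R|<1 on (-6.0000, 0).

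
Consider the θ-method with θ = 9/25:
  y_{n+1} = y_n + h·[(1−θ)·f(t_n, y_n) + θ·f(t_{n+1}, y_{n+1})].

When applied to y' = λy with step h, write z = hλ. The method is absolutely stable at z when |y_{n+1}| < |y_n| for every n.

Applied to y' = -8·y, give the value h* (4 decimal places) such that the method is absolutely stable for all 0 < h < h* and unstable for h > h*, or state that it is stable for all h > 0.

On y'=λy, z=hλ:
  y_{n+1} = y_n + z·[16/25·y_n + 9/25·y_{n+1}] ⇒ (1 − 9/25z)y_{n+1} = (1 + 16/25z)y_n
  ⇒ R(z) = (1 + 16/25z)/(1 − 9/25z).

Need |R(x)|<1, x<0.
x=-0.51: |R|=0.5691
R=−1: 1+16/25x = −1+9/25x ⇒ -7/25x=2 ⇒ x=2/(-7/25)=-7.1429
Confirm numerically:
  x=-6.494: |R|=0.94557 <1
  x=-5.131: |R|=0.80215 <1
  x=-3.924: |R|=0.62643 <1
  x=-2.956: |R|=0.43206 <1
  x=-7.480: |R|=1.02556 >1
  x=-7.429: |R|=1.02180 >1
  x=-7.340: |R|=1.01515 >1
So |R|<1 on (-7.1429, 0).

(-7.1429,0); λ=-8 ⇒ h* = (50/7)/8 = 0.8929.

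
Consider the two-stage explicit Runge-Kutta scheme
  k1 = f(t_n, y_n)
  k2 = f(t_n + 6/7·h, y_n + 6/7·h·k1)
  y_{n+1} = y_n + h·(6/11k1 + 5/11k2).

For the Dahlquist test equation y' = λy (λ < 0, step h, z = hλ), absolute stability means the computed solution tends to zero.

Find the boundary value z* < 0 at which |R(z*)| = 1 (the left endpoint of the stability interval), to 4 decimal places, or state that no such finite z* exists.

z* = -2.5667.

Test eqn y'=λy, z=hλ:
  k1=λy_n ⇒ h·k1=z·y_n;  k2=λ(1+6/7z)y_n ⇒ h·k2=z(1+6/7z)y_n
  y_{n+1}/y_n = 1 + 6/11z + 5/11z(1+6/7z) = 1 + z + 30/77z²
  Hence R(z) = 1 + z + 30/77z².

Find x<0 with |R(x)|<1.
x=-0.66: |R|=0.5097
R=1: x+30/77x²=0 ⇒ x=−77/30=-2.5667; min R=1−1/(4·30/77)=0.3583>−1
Confirm numerically:
  x=-2.310: |R|=0.76900 <1
  x=-1.973: |R|=0.54365 <1
  x=-1.406: |R|=0.36420 <1
  x=-3.081: |R|=1.61740 >1
  x=-3.073: |R|=1.60622 >1
  x=-2.839: |R|=1.30123 >1
So |R|<1 on (-2.5667, 0).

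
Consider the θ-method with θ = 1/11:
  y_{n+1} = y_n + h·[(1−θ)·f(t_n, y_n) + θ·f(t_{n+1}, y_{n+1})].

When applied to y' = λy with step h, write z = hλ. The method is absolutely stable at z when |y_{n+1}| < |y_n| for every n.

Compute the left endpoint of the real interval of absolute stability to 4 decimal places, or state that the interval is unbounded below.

z* = -2.4444.

Test eqn y'=λy, z=hλ:
  y_{n+1} = y_n + z·[10/11·y_n + 1/11·y_{n+1}] ⇒ (1 − 1/11z)y_{n+1} = (1 + 10/11z)y_n
  Hence R(z) = (1 + 10/11z)/(1 − 1/11z).

Find x<0 with |R(x)|<1.
x=-0.76: |R|=0.2891
R=−1: 1+10/11x = −1+1/11x ⇒ -9/11x=2 ⇒ x=2/(-9/11)=-2.4444
Confirm numerically:
  x=-2.209: |R|=0.83958 <1
  x=-2.004: |R|=0.69517 <1
  x=-1.669: |R|=0.44913 <1
  x=-1.058: |R|=0.03483 <1
  x=-2.748: |R|=1.19872 >1
  x=-2.605: |R|=1.10621 >1
Stable set (-2.4444, 0).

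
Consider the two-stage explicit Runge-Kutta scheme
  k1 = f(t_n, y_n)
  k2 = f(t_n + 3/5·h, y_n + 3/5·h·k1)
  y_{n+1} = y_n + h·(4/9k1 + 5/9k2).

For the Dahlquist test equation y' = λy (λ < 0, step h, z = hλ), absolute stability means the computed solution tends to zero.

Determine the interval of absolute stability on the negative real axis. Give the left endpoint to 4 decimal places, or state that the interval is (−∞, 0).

z∈(-3.0000,0).

With y'=λy (z=hλ):
  k1=λy_n ⇒ h·k1=z·y_n;  k2=λ(1+3/5z)y_n ⇒ h·k2=z(1+3/5z)y_n
  y_{n+1}/y_n = 1 + 4/9z + 5/9z(1+3/5z) = 1 + z + 1/3z²
  Hence R(z) = 1 + z + 1/3z².

Solve |R(x)|<1 on ℝ⁻.
x=-0.86: |R|=0.3865
R=1: x+1/3x²=0 ⇒ x=−3=-3.0000; min R=1−1/(4·1/3)=0.2500>−1
Confirm numerically:
  x=-2.463: |R|=0.55912 <1
  x=-2.229: |R|=0.42715 <1
  x=-1.822: |R|=0.28456 <1
  x=-1.518: |R|=0.25011 <1
  x=-3.591: |R|=1.70743 >1
  x=-3.455: |R|=1.52401 >1
  x=-3.347: |R|=1.38714 >1
So |R|<1 on (-3.0000, 0).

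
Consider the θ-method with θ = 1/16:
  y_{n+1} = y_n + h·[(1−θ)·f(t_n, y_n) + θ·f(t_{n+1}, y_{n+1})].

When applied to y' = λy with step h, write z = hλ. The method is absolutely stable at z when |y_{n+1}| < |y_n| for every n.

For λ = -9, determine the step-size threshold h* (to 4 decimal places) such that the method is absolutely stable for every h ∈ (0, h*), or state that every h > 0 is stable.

(-2.2857,0); λ=-9 ⇒ h* = (16/7)/9 = 0.2540.

Set f=λy, z=hλ:
  y_{n+1} = y_n + z·[15/16·y_n + 1/16·y_{n+1}] ⇒ (1 − 1/16z)y_{n+1} = (1 + 15/16z)y_n
  ⇒ R(z) = (1 + 15/16z)/(1 − 1/16z).

Need |R(x)|<1, x<0.
x=-0.82: |R|=0.2200
R=−1: 1+15/16x = −1+1/16x ⇒ -7/8x=2 ⇒ x=2/(-7/8)=-2.2857
Confirm numerically:
  x=-2.012: |R|=0.78725 <1
  x=-1.324: |R|=0.22281 <1
  x=-1.201: |R|=0.11714 <1
  x=-2.792: |R|=1.37718 >1
  x=-2.405: |R|=1.09074 >1
  x=-2.311: |R|=1.01933 >1
Stable set (-2.2857, 0).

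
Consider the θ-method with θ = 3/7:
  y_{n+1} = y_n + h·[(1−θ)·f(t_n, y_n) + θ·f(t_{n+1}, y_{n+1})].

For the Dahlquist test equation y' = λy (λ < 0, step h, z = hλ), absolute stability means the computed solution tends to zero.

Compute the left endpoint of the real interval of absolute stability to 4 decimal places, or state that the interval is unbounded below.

z* = -14.0000.

Set f=λy, z=hλ:
  y_{n+1} = y_n + z·[4/7·y_n + 3/7·y_{n+1}] ⇒ (1 − 3/7z)y_{n+1} = (1 + 4/7z)y_n
  ⇒ R(z) = (1 + 4/7z)/(1 − 3/7z).

Solve |R(x)|<1 on ℝ⁻.
x=-1.69: |R|=0.0199
R=−1: 1+4/7x = −1+3/7x ⇒ -1/7x=2 ⇒ x=2/(-1/7)=-14.0000
Confirm numerically:
  x=-13.550: |R|=0.99056 <1
  x=-12.029: |R|=0.95426 <1
  x=-10.394: |R|=0.90556 <1
  x=-5.613: |R|=0.64818 <1
  x=-14.481: |R|=1.00954 >1
  x=-14.075: |R|=1.00152 >1
So |R|<1 on (-14.0000, 0).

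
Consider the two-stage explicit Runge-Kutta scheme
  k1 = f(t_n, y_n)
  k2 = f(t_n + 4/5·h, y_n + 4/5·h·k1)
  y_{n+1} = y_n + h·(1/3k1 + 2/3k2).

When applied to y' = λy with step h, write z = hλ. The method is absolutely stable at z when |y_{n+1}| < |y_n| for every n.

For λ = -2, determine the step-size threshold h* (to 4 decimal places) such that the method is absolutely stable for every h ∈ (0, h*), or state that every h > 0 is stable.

Test eqn y'=λy, z=hλ:
  k1=λy_n ⇒ h·k1=z·y_n;  k2=λ(1+4/5z)y_n ⇒ h·k2=z(1+4/5z)y_n
  y_{n+1}/y_n = 1 + 1/3z + 2/3z(1+4/5z) = 1 + z + 8/15z²
  so R(z) = 1 + z + 8/15z².

Boundary: |R(x)|=1, x<0.
x=-1.66: |R|=0.8097
R=1: x+8/15x²=0 ⇒ x=−15/8=-1.8750; min R=1−1/(4·8/15)=0.5312>−1
Confirm numerically:
  x=-1.422: |R|=0.65644 <1
  x=-1.383: |R|=0.63710 <1
  x=-1.176: |R|=0.56159 <1
  x=-0.755: |R|=0.54901 <1
  x=-2.392: |R|=1.65955 >1
  x=-2.387: |R|=1.65181 >1
Stable set (-1.8750, 0).

(-1.8750,0); λ=-2 ⇒ h* = (15/8)/2 = 0.9375.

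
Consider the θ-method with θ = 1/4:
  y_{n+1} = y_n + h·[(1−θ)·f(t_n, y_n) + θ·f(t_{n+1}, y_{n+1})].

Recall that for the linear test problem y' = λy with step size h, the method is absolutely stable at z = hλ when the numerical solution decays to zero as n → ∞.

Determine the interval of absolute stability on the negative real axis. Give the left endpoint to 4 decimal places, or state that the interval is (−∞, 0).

z∈(-4.0000,0).

On y'=λy, z=hλ:
  y_{n+1} = y_n + z·[3/4·y_n + 1/4·y_{n+1}] ⇒ (1 − 1/4z)y_{n+1} = (1 + 3/4z)y_n
  Hence R(z) = (1 + 3/4z)/(1 − 1/4z).

Need |R(x)|<1, x<0.
x=-1.64: |R|=0.1631
R=−1: 1+3/4x = −1+1/4x ⇒ -1/2x=2 ⇒ x=2/(-1/2)=-4.0000
Confirm numerically:
  x=-3.562: |R|=0.88416 <1
  x=-3.331: |R|=0.81749 <1
  x=-2.236: |R|=0.43425 <1
  x=-2.039: |R|=0.35055 <1
  x=-4.280: |R|=1.06763 >1
  x=-4.110: |R|=1.02713 >1
Interval (-4.0000, 0).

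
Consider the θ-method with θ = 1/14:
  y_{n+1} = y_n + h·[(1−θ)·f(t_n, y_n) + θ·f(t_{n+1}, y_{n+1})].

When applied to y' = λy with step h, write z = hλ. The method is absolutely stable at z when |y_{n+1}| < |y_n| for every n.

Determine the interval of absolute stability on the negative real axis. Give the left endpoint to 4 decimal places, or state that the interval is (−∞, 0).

Test eqn y'=λy, z=hλ:
  y_{n+1} = y_n + z·[13/14·y_n + 1/14·y_{n+1}] ⇒ (1 − 1/14z)y_{n+1} = (1 + 13/14z)y_n
  Hence R(z) = (1 + 13/14z)/(1 − 1/14z).

Solve |R(x)|<1 on ℝ⁻.
x=-0.38: |R|=0.6300
R=−1: 1+13/14x = −1+1/14x ⇒ -6/7x=2 ⇒ x=2/(-6/7)=-2.3333
Confirm numerically:
  x=-1.583: |R|=0.42219 <1
  x=-1.543: |R|=0.38982 <1
  x=-1.129: |R|=0.04475 <1
  x=-1.010: |R|=0.05796 <1
  x=-2.820: |R|=1.34721 >1
  x=-2.721: |R|=1.27821 >1
Stable set (-2.3333, 0).

(-2.3333, 0).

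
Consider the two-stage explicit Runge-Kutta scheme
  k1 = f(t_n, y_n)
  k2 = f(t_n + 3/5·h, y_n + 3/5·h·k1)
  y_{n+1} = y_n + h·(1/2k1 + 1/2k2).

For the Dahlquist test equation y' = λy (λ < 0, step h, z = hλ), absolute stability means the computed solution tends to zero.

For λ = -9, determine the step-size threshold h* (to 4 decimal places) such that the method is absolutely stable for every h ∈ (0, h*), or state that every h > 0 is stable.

(-3.3333,0); λ=-9 ⇒ h* = (10/3)/9 = 0.3704.

Test eqn y'=λy, z=hλ:
  k1=λy_n ⇒ h·k1=z·y_n;  k2=λ(1+3/5z)y_n ⇒ h·k2=z(1+3/5z)y_n
  y_{n+1}/y_n = 1 + 1/2z + 1/2z(1+3/5z) = 1 + z + 3/10z²
  ⇒ R(z) = 1 + z + 3/10z².

Solve |R(x)|<1 on ℝ⁻.
x=-0.9: |R|=0.3430
R=1: x+3/10x²=0 ⇒ x=−10/3=-3.3333; min R=1−1/(4·3/10)=0.1667>−1
Confirm numerically:
  x=-2.811: |R|=0.55952 <1
  x=-1.993: |R|=0.19861 <1
  x=-1.571: |R|=0.16941 <1
  x=-3.589: |R|=1.27528 >1
  x=-3.564: |R|=1.24663 >1
  x=-3.447: |R|=1.11754 >1
Interval (-3.3333, 0).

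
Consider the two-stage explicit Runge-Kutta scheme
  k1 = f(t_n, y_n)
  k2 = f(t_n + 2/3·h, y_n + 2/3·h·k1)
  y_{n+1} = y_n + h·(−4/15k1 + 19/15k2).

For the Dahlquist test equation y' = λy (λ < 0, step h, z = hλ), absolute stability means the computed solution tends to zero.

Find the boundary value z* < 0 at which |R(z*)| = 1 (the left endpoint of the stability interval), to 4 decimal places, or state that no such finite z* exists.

Test eqn y'=λy, z=hλ:
  k1=λy_n ⇒ h·k1=z·y_n;  k2=λ(1+2/3z)y_n ⇒ h·k2=z(1+2/3z)y_n
  y_{n+1}/y_n = 1 − 4/15z + 19/15z(1+2/3z) = 1 + z + 38/45z²
  so R(z) = 1 + z + 38/45z².

Need |R(x)|<1, x<0.
x=-1.08: |R|=0.9050
R=1: x+38/45x²=0 ⇒ x=−45/38=-1.1842; min R=1−1/(4·38/45)=0.7039>−1
Confirm numerically:
  x=-0.884: |R|=0.77590 <1
  x=-0.818: |R|=0.74704 <1
  x=-0.765: |R|=0.72919 <1
  x=-0.649: |R|=0.70668 <1
  x=-1.778: |R|=1.89153 >1
  x=-1.724: |R|=1.78584 >1
Interval (-1.1842, 0).

left endpoint -1.1842.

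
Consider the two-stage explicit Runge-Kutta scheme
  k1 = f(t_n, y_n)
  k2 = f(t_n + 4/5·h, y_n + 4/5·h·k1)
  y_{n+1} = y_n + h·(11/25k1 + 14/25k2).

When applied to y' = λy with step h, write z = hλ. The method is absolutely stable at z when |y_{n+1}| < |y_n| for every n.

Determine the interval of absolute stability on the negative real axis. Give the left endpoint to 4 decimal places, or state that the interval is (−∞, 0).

Test eqn y'=λy, z=hλ:
  k1=λy_n ⇒ h·k1=z·y_n;  k2=λ(1+4/5z)y_n ⇒ h·k2=z(1+4/5z)y_n
  y_{n+1}/y_n = 1 + 11/25z + 14/25z(1+4/5z) = 1 + z + 56/125z²
  R(z) = 1 + z + 56/125z².

Boundary: |R(x)|=1, x<0.
x=-1.01: |R|=0.4470
R=1: x+56/125x²=0 ⇒ x=−125/56=-2.2321; min R=1−1/(4·56/125)=0.4420>−1
Confirm numerically:
  x=-2.053: |R|=0.83523 <1
  x=-2.005: |R|=0.79597 <1
  x=-1.301: |R|=0.45729 <1
  x=-2.637: |R|=1.47829 >1
  x=-2.390: |R|=1.16902 >1
Stable set (-2.2321, 0).

z∈(-2.2321,0).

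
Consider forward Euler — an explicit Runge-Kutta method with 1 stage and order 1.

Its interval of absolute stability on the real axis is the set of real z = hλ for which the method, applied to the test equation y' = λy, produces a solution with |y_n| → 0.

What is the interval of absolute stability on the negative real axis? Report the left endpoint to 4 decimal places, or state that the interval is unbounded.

(-2.0000, 0).

With y'=λy (z=hλ):
  order 1, 1-stage ⇒ R(z)=1+z
  (e.g. R(-0.55)=0.45000, |R|=0.45000)

Boundary: |R(x)|=1, x<0.
x=-0.55: |R|=0.4500
|R(-2.33)|=1.3300 |R(-1.95)|=0.9500 |R(-1.28)|=0.2800
Bisect:
  x_lo=-2.8280 |R|=1.8280  x_hi=-0.2906 |R|=0.7094
  mid=-1.55928 |R|=0.55928 →hi
  mid=-2.19363 |R|=1.19363 →lo
  mid=-1.87646 |R|=0.87646 →hi
  mid=-2.03505 |R|=1.03505 →lo
  mid=-1.95575 |R|=0.95575 →hi
  mid=-1.99540 |R|=0.99540 →hi
  mid=-2.01522 |R|=1.01522 →lo
  mid=-2.00531 |R|=1.00531 →lo
  mid=-2.00036 |R|=1.00036 →lo
  mid=-1.99788 |R|=0.99788 →hi
  ...
  [-2.00005,-1.99989] ⇒ x*=-2.0000
Stable set (-2.0000, 0).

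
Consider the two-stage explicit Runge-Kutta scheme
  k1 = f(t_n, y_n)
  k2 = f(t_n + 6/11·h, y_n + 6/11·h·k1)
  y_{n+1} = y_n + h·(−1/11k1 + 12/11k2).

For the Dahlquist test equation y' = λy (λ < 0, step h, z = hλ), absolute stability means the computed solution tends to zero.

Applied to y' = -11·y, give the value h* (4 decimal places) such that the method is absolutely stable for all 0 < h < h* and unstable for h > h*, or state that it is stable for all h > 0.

With y'=λy (z=hλ):
  k1=λy_n ⇒ h·k1=z·y_n;  k2=λ(1+6/11z)y_n ⇒ h·k2=z(1+6/11z)y_n
  y_{n+1}/y_n = 1 − 1/11z + 12/11z(1+6/11z) = 1 + z + 72/121z²
  R(z) = 1 + z + 72/121z².

Need |R(x)|<1, x<0.
x=-1.75: |R|=1.0723
R=1: x+72/121x²=0 ⇒ x=−121/72=-1.6806; min R=1−1/(4·72/121)=0.5799>−1
Confirm numerically:
  x=-1.124: |R|=0.62776 <1
  x=-0.944: |R|=0.58626 <1
  x=-0.892: |R|=0.58145 <1
  x=-2.209: |R|=1.69461 >1
  x=-2.167: |R|=1.62725 >1
Interval (-1.6806, 0).

(-1.6806,0); λ=-11 ⇒ h* = (121/72)/11 = 0.1528.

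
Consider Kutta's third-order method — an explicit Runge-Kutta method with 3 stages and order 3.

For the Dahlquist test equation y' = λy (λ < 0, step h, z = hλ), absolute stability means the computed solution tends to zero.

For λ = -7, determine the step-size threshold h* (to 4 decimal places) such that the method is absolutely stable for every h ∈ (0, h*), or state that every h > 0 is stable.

With y'=λy (z=hλ):
  order 3, 3-stage ⇒ R(z)=1+z+z^2/2+z^3/6
  (e.g. R(-1.04)=0.31332, |R|=0.31332)

Need |R(x)|<1, x<0.
x=-1.04: |R|=0.3133
|R(-2.56)|=1.0794 |R(-2.48)|=0.9470 |R(-1.72)|=0.0889
Bisect:
  x_lo=-3.0779 |R|=2.2008  x_hi=-0.3819 |R|=0.6818
  mid=-1.72987 |R|=0.09640 →hi
  mid=-2.40386 |R|=0.82973 →hi
  mid=-2.74086 |R|=1.41641 →lo
  mid=-2.57236 |R|=1.10075 →lo
  mid=-2.48811 |R|=0.95996 →hi
  mid=-2.53024 |R|=1.02899 →lo
  mid=-2.50918 |R|=0.99414 →hi
  mid=-2.51971 |R|=1.01148 →lo
  mid=-2.51444 |R|=1.00279 →lo
  ...
  [-2.51280,-2.51263] ⇒ x*=-2.5127
So |R|<1 on (-2.5127, 0).

(-2.5127,0); λ=-7 ⇒ h* = 0.3590.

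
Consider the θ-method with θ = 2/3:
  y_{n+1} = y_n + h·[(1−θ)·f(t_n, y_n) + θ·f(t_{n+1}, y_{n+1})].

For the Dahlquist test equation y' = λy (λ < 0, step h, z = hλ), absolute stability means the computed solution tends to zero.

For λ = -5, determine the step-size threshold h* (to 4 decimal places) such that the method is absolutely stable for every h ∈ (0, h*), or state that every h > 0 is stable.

With y'=λy (z=hλ):
  y_{n+1} = y_n + z·[1/3·y_n + 2/3·y_{n+1}] ⇒ (1 − 2/3z)y_{n+1} = (1 + 1/3z)y_n
  R(z) = (1 + 1/3z)/(1 − 2/3z).

Boundary: |R(x)|=1, x<0.
x=-1.09: |R|=0.3687
x=-2: |R|=0.1429
x=-10: |R|=0.3043
x=-100: |R|=0.4778
θ=2/3≥1/2 ⇒ |1+1/3x|<|1−2/3x| ∀x<0 ⇒ interval (−∞,0).

(−∞, 0) — no finite endpoint. Any h>0 works for λ=-5.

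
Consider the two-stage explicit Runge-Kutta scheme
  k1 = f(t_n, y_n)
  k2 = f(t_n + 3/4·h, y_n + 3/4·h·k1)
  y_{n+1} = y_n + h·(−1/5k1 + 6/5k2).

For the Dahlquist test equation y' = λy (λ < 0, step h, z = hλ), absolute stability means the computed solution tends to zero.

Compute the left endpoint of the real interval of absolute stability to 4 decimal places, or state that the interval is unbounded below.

On y'=λy, z=hλ:
  k1=λy_n ⇒ h·k1=z·y_n;  k2=λ(1+3/4z)y_n ⇒ h·k2=z(1+3/4z)y_n
  y_{n+1}/y_n = 1 − 1/5z + 6/5z(1+3/4z) = 1 + z + 9/10z²
  so R(z) = 1 + z + 9/10z².

Solve |R(x)|<1 on ℝ⁻.
x=-1.76: |R|=2.0278
R=1: x+9/10x²=0 ⇒ x=−10/9=-1.1111; min R=1−1/(4·9/10)=0.7222>−1
Confirm numerically:
  x=-1.033: |R|=0.92738 <1
  x=-0.742: |R|=0.75351 <1
  x=-0.734: |R|=0.75088 <1
  x=-0.611: |R|=0.72499 <1
  x=-1.708: |R|=1.91754 >1
  x=-1.428: |R|=1.40727 >1
  x=-1.259: |R|=1.16757 >1
Stable set (-1.1111, 0).

left endpoint -1.1111.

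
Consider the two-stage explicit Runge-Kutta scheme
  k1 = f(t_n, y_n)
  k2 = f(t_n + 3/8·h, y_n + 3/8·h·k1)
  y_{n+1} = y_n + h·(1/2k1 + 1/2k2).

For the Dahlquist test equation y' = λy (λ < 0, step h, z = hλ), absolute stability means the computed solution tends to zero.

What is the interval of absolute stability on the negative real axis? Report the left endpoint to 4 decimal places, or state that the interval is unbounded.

Set f=λy, z=hλ:
  k1=λy_n ⇒ h·k1=z·y_n;  k2=λ(1+3/8z)y_n ⇒ h·k2=z(1+3/8z)y_n
  y_{n+1}/y_n = 1 + 1/2z + 1/2z(1+3/8z) = 1 + z + 3/16z²
  Hence R(z) = 1 + z + 3/16z².

Boundary: |R(x)|=1, x<0.
x=-0.98: |R|=0.2001
R=1: x+3/16x²=0 ⇒ x=−16/3=-5.3333; min R=1−1/(4·3/16)=-0.3333>−1
Confirm numerically:
  x=-4.979: |R|=0.66921 <1
  x=-4.589: |R|=0.35955 <1
  x=-3.572: |R|=0.17965 <1
  x=-5.794: |R|=1.50046 >1
  x=-5.660: |R|=1.34668 >1
Interval (-5.3333, 0).

z∈(-5.3333,0).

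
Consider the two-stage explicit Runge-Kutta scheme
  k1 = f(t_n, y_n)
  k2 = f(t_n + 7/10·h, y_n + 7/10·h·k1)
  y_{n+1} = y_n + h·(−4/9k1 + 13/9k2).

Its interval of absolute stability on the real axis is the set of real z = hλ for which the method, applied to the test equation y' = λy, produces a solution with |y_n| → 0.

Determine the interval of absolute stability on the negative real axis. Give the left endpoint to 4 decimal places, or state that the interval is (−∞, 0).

Test eqn y'=λy, z=hλ:
  k1=λy_n ⇒ h·k1=z·y_n;  k2=λ(1+7/10z)y_n ⇒ h·k2=z(1+7/10z)y_n
  y_{n+1}/y_n = 1 − 4/9z + 13/9z(1+7/10z) = 1 + z + 91/90z²
  R(z) = 1 + z + 91/90z².

Solve |R(x)|<1 on ℝ⁻.
x=-0.39: |R|=0.7638
R=1: x+91/90x²=0 ⇒ x=−90/91=-0.9890; min R=1−1/(4·91/90)=0.7527>−1
Confirm numerically:
  x=-0.919: |R|=0.93495 <1
  x=-0.789: |R|=0.84044 <1
  x=-0.571: |R|=0.75866 <1
  x=-0.568: |R|=0.75821 <1
  x=-1.529: |R|=1.83482 >1
  x=-1.519: |R|=1.81400 >1
  x=-1.440: |R|=1.65664 >1
So |R|<1 on (-0.9890, 0).

z∈(-0.9890,0).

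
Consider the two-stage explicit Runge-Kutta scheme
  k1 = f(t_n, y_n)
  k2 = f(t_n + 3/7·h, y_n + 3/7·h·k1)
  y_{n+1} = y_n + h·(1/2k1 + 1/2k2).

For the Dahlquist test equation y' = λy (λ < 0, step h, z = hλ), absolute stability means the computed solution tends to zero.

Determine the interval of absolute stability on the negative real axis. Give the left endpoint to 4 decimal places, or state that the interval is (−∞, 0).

z∈(-4.6667,0).

Test eqn y'=λy, z=hλ:
  k1=λy_n ⇒ h·k1=z·y_n;  k2=λ(1+3/7z)y_n ⇒ h·k2=z(1+3/7z)y_n
  y_{n+1}/y_n = 1 + 1/2z + 1/2z(1+3/7z) = 1 + z + 3/14z²
  ⇒ R(z) = 1 + z + 3/14z².

Boundary: |R(x)|=1, x<0.
x=-0.38: |R|=0.6509
R=1: x+3/14x²=0 ⇒ x=−14/3=-4.6667; min R=1−1/(4·3/14)=-0.1667>−1
Confirm numerically:
  x=-4.398: |R|=0.74680 <1
  x=-3.677: |R|=0.22021 <1
  x=-3.304: |R|=0.03523 <1
  x=-4.972: |R|=1.32531 >1
  x=-4.849: |R|=1.18946 >1
  x=-4.708: |R|=1.04170 >1
Stable set (-4.6667, 0).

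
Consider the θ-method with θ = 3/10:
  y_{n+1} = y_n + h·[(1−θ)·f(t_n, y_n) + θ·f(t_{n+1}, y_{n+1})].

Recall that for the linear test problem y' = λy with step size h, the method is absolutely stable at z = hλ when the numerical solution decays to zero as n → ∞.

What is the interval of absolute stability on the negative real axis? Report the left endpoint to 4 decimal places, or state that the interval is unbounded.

(-5.0000, 0).

Set f=λy, z=hλ:
  y_{n+1} = y_n + z·[7/10·y_n + 3/10·y_{n+1}] ⇒ (1 − 3/10z)y_{n+1} = (1 + 7/10z)y_n
  R(z) = (1 + 7/10z)/(1 − 3/10z).

Boundary: |R(x)|=1, x<0.
x=-1.09: |R|=0.1786
R=−1: 1+7/10x = −1+3/10x ⇒ -2/5x=2 ⇒ x=2/(-2/5)=-5.0000
Confirm numerically:
  x=-4.602: |R|=0.93313 <1
  x=-4.481: |R|=0.91144 <1
  x=-2.720: |R|=0.49780 <1
  x=-2.270: |R|=0.35039 <1
  x=-5.475: |R|=1.07190 >1
  x=-5.227: |R|=1.03536 >1
So |R|<1 on (-5.0000, 0).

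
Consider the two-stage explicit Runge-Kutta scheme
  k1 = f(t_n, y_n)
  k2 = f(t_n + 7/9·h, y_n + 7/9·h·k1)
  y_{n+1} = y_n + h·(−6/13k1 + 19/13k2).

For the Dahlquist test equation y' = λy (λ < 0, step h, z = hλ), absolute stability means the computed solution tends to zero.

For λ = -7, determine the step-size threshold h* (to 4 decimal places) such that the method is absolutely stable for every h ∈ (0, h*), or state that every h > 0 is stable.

With y'=λy (z=hλ):
  k1=λy_n ⇒ h·k1=z·y_n;  k2=λ(1+7/9z)y_n ⇒ h·k2=z(1+7/9z)y_n
  y_{n+1}/y_n = 1 − 6/13z + 19/13z(1+7/9z) = 1 + z + 133/117z²
  ⇒ R(z) = 1 + z + 133/117z².

Solve |R(x)|<1 on ℝ⁻.
x=-0.38: |R|=0.7841
R=1: x+133/117x²=0 ⇒ x=−117/133=-0.8797; min R=1−1/(4·133/117)=0.7801>−1
Confirm numerically:
  x=-0.555: |R|=0.79515 <1
  x=-0.507: |R|=0.78520 <1
  x=-0.409: |R|=0.78116 <1
  x=-0.365: |R|=0.78644 <1
  x=-1.424: |R|=1.88108 >1
  x=-1.257: |R|=1.53912 >1
  x=-0.972: |R|=1.10199 >1
So |R|<1 on (-0.8797, 0).

(-0.8797,0); λ=-7 ⇒ h* = (117/133)/7 = 0.1257.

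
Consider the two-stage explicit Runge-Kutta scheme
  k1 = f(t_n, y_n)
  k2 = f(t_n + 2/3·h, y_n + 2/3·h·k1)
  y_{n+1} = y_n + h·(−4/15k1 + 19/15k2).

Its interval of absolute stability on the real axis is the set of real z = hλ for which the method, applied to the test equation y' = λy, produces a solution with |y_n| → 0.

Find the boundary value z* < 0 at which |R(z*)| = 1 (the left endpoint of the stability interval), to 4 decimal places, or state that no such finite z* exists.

z* = -1.1842.

Test eqn y'=λy, z=hλ:
  k1=λy_n ⇒ h·k1=z·y_n;  k2=λ(1+2/3z)y_n ⇒ h·k2=z(1+2/3z)y_n
  y_{n+1}/y_n = 1 − 4/15z + 19/15z(1+2/3z) = 1 + z + 38/45z²
  ⇒ R(z) = 1 + z + 38/45z².

Boundary: |R(x)|=1, x<0.
x=-1.17: |R|=0.9860
R=1: x+38/45x²=0 ⇒ x=−45/38=-1.1842; min R=1−1/(4·38/45)=0.7039>−1
Confirm numerically:
  x=-1.054: |R|=0.88411 <1
  x=-0.742: |R|=0.72292 <1
  x=-0.607: |R|=0.70413 <1
  x=-0.576: |R|=0.70417 <1
  x=-1.511: |R|=1.41697 >1
  x=-1.466: |R|=1.34884 >1
Interval (-1.1842, 0).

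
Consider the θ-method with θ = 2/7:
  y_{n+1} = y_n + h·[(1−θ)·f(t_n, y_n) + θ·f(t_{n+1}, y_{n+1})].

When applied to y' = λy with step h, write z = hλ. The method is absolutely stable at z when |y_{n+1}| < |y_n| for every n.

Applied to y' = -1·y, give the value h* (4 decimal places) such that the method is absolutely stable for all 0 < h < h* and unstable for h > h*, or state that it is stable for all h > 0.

(-4.6667,0); λ=-1 ⇒ h* = (14/3)/1 = 4.6667.

With y'=λy (z=hλ):
  y_{n+1} = y_n + z·[5/7·y_n + 2/7·y_{n+1}] ⇒ (1 − 2/7z)y_{n+1} = (1 + 5/7z)y_n
  Hence R(z) = (1 + 5/7z)/(1 − 2/7z).

Solve |R(x)|<1 on ℝ⁻.
x=-0.42: |R|=0.6250
R=−1: 1+5/7x = −1+2/7x ⇒ -3/7x=2 ⇒ x=2/(-3/7)=-4.6667
Confirm numerically:
  x=-4.372: |R|=0.94385 <1
  x=-3.378: |R|=0.71896 <1
  x=-1.927: |R|=0.24277 <1
  x=-5.257: |R|=1.10112 >1
  x=-5.174: |R|=1.08773 >1
  x=-5.111: |R|=1.07740 >1
Stable set (-4.6667, 0).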